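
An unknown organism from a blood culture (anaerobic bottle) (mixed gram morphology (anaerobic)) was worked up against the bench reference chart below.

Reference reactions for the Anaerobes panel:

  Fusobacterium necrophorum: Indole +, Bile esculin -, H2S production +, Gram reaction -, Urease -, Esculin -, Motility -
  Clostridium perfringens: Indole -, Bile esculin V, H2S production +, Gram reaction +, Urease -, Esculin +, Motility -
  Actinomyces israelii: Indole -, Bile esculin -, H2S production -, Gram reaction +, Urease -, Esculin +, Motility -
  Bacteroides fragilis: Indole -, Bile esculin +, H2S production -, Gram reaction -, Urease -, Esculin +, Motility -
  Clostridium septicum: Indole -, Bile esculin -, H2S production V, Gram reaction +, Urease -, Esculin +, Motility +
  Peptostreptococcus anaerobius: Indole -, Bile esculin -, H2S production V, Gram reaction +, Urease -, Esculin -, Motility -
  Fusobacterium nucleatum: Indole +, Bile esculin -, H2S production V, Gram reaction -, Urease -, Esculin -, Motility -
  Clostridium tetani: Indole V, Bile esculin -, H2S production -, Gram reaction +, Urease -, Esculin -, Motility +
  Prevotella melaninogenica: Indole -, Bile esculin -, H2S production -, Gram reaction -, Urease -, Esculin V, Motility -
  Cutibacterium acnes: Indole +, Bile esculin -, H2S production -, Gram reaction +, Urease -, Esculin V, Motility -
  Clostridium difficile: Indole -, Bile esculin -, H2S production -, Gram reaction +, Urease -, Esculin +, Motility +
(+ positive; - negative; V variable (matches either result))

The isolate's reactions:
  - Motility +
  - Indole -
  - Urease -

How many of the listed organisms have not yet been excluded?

Motility +: excludes 8 organisms — 3 left.
Indole -: all 3 remaining candidates are consistent.
Urease -: all 3 remaining candidates are consistent.
Still consistent: Clostridium difficile, Clostridium septicum, Clostridium tetani.

3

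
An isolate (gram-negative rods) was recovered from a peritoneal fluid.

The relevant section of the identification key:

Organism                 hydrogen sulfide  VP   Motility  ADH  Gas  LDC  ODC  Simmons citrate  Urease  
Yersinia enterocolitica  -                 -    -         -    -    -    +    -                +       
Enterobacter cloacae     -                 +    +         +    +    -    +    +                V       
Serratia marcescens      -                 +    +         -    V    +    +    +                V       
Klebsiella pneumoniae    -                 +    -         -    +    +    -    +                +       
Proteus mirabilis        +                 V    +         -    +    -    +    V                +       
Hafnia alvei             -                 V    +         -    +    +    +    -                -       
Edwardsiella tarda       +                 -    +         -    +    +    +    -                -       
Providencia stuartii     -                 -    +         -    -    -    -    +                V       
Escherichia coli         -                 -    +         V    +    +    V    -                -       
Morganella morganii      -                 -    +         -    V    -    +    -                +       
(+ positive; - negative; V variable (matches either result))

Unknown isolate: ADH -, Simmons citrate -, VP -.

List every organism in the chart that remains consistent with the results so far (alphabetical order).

Edwardsiella tarda, Escherichia coli, Hafnia alvei, Morganella morganii, Proteus mirabilis, Yersinia enterocolitica

VP -: excludes Enterobacter cloacae, Serratia marcescens, Klebsiella pneumoniae — 7 left.
Simmons citrate -: excludes Providencia stuartii — 6 left.
ADH -: all 6 remaining candidates are consistent.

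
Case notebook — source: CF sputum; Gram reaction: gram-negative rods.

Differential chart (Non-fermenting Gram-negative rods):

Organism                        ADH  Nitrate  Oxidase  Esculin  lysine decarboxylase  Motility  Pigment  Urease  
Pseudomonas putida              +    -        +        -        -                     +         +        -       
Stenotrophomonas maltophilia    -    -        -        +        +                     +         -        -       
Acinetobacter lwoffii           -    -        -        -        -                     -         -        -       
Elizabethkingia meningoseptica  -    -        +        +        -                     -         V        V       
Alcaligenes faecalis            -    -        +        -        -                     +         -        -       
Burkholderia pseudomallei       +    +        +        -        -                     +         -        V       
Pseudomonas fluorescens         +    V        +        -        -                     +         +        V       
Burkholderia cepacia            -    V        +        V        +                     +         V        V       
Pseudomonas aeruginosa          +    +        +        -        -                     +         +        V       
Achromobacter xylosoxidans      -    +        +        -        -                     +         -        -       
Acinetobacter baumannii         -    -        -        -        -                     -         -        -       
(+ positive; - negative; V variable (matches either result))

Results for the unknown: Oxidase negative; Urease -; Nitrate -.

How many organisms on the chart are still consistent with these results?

3

Urease -: all 11 remaining candidates are consistent.
Oxidase -: excludes 8 organisms — 3 left.
Nitrate -: all 3 remaining candidates are consistent.
Still consistent: Acinetobacter baumannii, Acinetobacter lwoffii, Stenotrophomonas maltophilia.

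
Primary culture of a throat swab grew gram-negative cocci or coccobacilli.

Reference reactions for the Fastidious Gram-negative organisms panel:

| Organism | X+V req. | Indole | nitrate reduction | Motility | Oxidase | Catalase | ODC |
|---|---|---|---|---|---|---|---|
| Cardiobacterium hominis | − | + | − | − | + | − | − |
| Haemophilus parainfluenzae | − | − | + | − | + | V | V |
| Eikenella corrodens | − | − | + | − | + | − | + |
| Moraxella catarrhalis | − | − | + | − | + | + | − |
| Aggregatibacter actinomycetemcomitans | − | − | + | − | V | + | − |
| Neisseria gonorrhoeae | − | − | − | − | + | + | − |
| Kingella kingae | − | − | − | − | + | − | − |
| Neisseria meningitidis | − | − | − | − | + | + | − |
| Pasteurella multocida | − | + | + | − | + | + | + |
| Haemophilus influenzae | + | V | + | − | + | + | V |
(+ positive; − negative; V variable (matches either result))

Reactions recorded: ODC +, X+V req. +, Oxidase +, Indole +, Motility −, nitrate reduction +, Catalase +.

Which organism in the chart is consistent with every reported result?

Motility −: all 10 remaining candidates are consistent.
Oxidase +: all 10 remaining candidates are consistent.
X+V req. +: excludes 9 organisms — 1 left.
nitrate reduction +: the one remaining candidate is consistent.
Indole +: the one remaining candidate is consistent.
Catalase +: the one remaining candidate is consistent.
ODC +: the one remaining candidate is consistent.

Haemophilus influenzae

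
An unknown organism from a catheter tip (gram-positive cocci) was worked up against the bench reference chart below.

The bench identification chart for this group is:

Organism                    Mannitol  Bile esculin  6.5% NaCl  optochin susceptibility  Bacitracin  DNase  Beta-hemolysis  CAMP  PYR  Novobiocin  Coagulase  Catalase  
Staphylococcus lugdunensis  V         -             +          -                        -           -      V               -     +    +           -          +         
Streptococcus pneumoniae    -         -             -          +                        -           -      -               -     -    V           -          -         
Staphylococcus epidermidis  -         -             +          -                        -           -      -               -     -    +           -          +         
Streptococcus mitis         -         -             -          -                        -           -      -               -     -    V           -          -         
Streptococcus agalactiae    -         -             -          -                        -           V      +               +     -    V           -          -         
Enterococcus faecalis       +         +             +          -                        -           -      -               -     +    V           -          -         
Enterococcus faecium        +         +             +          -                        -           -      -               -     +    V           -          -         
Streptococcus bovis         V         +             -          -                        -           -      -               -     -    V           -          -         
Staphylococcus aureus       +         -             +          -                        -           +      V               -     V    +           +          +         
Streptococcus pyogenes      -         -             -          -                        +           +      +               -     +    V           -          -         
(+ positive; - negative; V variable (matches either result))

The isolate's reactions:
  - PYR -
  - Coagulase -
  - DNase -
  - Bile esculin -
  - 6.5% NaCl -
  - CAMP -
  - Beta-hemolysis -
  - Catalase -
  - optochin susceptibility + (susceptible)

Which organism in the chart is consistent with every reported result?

Streptococcus pneumoniae

DNase -: excludes Staphylococcus aureus, Streptococcus pyogenes — 8 left.
optochin susceptibility +: excludes 7 organisms — 1 left.
PYR -: the one remaining candidate is consistent.
Bile esculin -: the one remaining candidate is consistent.
6.5% NaCl -: the one remaining candidate is consistent.
Beta-hemolysis -: the one remaining candidate is consistent.
CAMP -: the one remaining candidate is consistent.
Catalase -: the one remaining candidate is consistent.
Coagulase -: the one remaining candidate is consistent.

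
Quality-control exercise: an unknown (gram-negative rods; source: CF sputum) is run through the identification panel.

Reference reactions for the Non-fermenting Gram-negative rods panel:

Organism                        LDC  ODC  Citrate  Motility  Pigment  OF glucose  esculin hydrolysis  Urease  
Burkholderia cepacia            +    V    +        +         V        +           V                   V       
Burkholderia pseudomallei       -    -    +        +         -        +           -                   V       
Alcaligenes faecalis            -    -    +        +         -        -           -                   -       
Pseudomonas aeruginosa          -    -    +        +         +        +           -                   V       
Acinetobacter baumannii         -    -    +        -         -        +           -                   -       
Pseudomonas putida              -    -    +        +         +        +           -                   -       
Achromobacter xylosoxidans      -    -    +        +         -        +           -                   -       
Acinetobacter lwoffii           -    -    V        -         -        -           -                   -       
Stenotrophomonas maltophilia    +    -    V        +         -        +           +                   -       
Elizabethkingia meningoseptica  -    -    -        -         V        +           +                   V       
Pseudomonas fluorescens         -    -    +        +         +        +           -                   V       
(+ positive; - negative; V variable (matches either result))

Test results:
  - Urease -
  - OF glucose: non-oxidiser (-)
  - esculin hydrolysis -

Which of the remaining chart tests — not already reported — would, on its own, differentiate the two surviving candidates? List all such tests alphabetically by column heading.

Motility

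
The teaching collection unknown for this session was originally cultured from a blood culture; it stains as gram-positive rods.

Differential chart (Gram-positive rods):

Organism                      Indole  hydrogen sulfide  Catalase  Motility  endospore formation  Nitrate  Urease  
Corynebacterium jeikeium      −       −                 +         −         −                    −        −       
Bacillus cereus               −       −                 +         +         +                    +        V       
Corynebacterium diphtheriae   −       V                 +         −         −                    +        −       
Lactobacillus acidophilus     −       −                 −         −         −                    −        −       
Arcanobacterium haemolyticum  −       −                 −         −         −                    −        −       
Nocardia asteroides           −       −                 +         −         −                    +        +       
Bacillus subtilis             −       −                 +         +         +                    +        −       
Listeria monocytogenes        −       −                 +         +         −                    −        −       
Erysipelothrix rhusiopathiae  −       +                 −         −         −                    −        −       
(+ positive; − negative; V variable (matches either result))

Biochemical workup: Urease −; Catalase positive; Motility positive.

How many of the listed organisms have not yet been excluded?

3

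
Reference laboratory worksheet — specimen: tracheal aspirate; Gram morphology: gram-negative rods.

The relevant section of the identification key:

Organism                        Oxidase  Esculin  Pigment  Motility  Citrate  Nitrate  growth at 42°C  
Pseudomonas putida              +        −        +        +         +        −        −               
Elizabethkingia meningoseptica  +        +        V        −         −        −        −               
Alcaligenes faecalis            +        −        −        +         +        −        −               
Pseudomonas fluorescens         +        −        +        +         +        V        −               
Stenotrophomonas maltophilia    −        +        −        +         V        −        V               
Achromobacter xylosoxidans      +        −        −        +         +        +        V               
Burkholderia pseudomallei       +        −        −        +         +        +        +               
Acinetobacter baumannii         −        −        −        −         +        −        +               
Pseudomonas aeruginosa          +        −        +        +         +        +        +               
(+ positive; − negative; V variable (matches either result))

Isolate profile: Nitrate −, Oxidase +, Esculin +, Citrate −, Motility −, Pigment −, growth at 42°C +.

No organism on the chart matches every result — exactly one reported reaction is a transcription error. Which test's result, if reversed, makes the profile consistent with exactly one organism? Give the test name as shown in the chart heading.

As reported, no row in the chart matches all 7 reactions.
Reversing Citrate → still no organism matches.
Reversing Oxidase → still no organism matches.
Reversing Esculin → still no organism matches.
Reversing Pigment → still no organism matches.
Reversing Motility → still no organism matches.
Reversing growth at 42°C (to −) → unique match: Elizabethkingia meningoseptica.
Reversing Nitrate → still no organism matches.

growth at 42°C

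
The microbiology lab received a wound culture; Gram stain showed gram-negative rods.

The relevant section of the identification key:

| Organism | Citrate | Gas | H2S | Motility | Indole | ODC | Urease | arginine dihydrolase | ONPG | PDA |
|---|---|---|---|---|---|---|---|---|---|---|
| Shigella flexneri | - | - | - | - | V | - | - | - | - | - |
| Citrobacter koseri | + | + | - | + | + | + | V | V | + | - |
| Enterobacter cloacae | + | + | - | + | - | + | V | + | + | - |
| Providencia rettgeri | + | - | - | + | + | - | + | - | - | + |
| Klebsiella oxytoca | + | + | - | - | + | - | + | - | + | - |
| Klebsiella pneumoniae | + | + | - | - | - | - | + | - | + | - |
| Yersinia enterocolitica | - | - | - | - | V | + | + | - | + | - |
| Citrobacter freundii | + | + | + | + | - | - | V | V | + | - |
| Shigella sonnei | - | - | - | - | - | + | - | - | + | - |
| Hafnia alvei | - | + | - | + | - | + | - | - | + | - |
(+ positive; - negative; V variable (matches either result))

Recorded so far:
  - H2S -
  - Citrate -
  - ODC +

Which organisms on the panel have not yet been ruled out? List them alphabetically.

Hafnia alvei, Shigella sonnei, Yersinia enterocolitica

ODC +: excludes 5 organisms — 5 left.
Citrate -: excludes Citrobacter koseri, Enterobacter cloacae — 3 left.
H2S -: all 3 remaining candidates are consistent.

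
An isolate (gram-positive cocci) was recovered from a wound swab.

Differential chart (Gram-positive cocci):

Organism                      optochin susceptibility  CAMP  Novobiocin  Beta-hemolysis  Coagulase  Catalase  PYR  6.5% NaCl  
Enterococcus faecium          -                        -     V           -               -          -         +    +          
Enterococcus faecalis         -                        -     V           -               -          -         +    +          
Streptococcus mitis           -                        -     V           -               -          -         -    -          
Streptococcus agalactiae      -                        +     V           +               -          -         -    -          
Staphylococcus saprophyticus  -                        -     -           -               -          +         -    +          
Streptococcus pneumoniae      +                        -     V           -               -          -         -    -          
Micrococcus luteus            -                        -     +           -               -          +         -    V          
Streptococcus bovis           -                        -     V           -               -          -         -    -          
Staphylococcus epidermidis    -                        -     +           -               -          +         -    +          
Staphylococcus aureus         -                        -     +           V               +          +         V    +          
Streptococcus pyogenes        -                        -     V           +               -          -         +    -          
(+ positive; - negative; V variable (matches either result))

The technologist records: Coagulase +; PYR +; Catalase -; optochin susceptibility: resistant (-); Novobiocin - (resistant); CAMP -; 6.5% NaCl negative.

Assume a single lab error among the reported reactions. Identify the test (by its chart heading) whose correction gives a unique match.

Coagulase

As reported, no row in the chart matches all 7 reactions.
Reversing Catalase → still no organism matches.
Reversing PYR → still no organism matches.
Reversing Novobiocin → still no organism matches.
Reversing 6.5% NaCl → still no organism matches.
Reversing CAMP → still no organism matches.
Reversing Coagulase (to -) → unique match: Streptococcus pyogenes.
Reversing optochin susceptibility → still no organism matches.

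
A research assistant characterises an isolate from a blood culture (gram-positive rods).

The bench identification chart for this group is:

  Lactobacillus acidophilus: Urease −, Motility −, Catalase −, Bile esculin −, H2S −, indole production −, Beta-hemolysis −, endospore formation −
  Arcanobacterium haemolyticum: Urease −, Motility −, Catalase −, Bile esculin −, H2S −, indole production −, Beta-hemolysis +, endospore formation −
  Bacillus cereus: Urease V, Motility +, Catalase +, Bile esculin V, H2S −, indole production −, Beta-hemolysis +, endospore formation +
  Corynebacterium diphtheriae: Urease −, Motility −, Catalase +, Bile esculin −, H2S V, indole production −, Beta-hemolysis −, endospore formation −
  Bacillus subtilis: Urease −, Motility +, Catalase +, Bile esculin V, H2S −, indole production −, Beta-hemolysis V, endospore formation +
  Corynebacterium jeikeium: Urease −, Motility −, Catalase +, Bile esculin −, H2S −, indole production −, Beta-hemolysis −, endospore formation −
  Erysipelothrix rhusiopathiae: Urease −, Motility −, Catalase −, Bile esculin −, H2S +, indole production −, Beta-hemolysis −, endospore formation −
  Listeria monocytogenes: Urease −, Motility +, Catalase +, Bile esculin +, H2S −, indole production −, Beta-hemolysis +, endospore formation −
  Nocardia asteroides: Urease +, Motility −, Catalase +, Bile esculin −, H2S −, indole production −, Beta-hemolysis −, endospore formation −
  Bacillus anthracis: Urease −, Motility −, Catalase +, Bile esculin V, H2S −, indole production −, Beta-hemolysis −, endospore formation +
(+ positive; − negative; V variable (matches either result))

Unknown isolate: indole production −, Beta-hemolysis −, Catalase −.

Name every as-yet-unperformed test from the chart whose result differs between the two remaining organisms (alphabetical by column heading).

H2S

Beta-hemolysis −: excludes Arcanobacterium haemolyticum, Bacillus cereus, Listeria monocytogenes — 7 left.
indole production −: all 7 remaining candidates are consistent.
Catalase −: excludes 5 organisms — 2 left.
Two candidates remain: Erysipelothrix rhusiopathiae and Lactobacillus acidophilus.
  Urease: − vs − — same for both, does not separate.
  Motility: − vs − — same for both, does not separate.
  Bile esculin: − vs − — same for both, does not separate.
  H2S: Erysipelothrix rhusiopathiae +, Lactobacillus acidophilus − — discriminates.
  endospore formation: − vs − — same for both, does not separate.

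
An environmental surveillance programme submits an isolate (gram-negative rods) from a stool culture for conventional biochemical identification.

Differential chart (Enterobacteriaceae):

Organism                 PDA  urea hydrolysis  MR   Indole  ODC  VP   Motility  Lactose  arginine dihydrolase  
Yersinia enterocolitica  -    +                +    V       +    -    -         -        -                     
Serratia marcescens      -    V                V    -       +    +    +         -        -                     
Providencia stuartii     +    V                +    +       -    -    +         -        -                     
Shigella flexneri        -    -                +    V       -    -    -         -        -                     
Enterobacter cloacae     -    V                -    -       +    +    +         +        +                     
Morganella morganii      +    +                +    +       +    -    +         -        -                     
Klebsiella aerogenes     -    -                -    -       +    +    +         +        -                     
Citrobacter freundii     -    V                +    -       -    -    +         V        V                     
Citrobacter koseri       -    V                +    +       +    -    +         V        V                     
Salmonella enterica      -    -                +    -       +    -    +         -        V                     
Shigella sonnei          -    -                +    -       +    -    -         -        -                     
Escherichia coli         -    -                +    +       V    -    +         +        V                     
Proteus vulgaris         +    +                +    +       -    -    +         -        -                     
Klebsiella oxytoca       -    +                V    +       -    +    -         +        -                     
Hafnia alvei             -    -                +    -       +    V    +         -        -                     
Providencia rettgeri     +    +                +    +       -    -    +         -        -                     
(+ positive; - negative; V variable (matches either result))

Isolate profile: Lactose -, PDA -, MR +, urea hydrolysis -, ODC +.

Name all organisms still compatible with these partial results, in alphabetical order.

Citrobacter koseri, Hafnia alvei, Salmonella enterica, Serratia marcescens, Shigella sonnei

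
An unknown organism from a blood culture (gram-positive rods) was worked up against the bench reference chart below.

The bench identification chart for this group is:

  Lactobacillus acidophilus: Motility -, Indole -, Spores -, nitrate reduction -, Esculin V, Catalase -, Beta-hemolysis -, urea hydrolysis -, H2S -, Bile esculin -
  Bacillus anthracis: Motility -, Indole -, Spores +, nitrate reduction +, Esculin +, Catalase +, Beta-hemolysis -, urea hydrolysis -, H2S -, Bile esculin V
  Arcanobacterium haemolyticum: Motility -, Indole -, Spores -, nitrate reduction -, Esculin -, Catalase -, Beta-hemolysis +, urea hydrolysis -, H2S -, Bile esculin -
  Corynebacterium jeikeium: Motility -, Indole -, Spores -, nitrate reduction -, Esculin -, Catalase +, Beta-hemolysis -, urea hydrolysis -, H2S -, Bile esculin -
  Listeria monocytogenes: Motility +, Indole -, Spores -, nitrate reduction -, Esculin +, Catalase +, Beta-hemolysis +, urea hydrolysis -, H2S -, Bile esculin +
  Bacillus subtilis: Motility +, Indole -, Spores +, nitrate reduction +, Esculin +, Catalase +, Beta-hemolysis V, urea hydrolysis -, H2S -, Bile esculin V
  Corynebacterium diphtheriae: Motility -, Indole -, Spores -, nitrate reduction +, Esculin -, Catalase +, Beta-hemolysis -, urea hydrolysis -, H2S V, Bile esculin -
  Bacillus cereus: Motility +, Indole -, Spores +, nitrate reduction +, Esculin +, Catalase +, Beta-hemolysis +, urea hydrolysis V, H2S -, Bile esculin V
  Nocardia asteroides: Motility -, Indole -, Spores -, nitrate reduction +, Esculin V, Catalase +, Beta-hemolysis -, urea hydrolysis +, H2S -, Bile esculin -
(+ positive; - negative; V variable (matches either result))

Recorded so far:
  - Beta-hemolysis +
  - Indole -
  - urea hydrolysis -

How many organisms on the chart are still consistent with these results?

4

Indole -: all 9 remaining candidates are consistent.
urea hydrolysis -: excludes Nocardia asteroides — 8 left.
Beta-hemolysis +: excludes Lactobacillus acidophilus, Bacillus anthracis, Corynebacterium jeikeium, Corynebacterium diphtheriae — 4 left.
Still consistent: Arcanobacterium haemolyticum, Bacillus cereus, Bacillus subtilis, Listeria monocytogenes.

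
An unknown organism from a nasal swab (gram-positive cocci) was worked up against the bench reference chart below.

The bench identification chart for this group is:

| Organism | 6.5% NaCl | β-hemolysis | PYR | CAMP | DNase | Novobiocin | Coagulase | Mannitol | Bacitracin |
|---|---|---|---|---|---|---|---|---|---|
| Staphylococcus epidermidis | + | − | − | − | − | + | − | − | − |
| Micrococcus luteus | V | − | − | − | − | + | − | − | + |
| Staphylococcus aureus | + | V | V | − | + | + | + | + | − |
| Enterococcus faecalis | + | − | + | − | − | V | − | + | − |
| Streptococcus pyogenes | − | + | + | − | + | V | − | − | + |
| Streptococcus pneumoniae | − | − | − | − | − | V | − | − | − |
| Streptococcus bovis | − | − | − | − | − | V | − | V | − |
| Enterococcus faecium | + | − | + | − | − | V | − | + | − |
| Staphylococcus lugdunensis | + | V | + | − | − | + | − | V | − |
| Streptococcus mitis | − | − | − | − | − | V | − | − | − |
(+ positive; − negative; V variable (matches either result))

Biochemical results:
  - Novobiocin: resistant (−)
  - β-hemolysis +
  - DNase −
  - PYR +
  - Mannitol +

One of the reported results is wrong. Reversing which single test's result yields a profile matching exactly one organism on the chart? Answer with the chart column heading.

Novobiocin

As reported, no row in the chart matches all 5 reactions.
Reversing PYR → still no organism matches.
Reversing Novobiocin (to +) → unique match: Staphylococcus lugdunensis.
Reversing DNase → still no organism matches.
Reversing Mannitol → still no organism matches.
Reversing β-hemolysis → 2 organisms match (not unique).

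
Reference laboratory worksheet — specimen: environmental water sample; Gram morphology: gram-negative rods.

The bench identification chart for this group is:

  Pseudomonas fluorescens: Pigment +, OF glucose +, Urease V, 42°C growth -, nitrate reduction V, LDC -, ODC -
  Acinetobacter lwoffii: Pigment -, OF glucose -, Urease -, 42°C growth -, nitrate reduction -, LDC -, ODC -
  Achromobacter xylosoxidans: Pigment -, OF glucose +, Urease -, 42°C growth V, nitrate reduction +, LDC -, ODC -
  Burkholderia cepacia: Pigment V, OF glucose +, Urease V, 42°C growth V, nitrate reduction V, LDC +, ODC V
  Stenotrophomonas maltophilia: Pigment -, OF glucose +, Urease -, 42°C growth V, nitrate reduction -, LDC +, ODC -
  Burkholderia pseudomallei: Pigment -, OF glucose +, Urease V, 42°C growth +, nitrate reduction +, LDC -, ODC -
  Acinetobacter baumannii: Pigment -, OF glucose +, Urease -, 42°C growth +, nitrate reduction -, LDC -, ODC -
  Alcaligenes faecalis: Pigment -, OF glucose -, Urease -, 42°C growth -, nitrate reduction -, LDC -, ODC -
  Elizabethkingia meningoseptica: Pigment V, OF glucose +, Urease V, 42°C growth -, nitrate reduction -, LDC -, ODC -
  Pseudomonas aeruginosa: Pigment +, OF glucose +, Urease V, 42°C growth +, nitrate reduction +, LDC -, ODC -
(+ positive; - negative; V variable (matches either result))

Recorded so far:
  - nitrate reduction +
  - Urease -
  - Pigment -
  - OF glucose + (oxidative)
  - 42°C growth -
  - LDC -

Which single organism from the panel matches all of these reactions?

nitrate reduction +: excludes 5 organisms — 5 left.
42°C growth -: excludes Burkholderia pseudomallei, Pseudomonas aeruginosa — 3 left.
Urease -: all 3 remaining candidates are consistent.
Pigment -: excludes Pseudomonas fluorescens — 2 left.
OF glucose +: all 2 remaining candidates are consistent.
LDC -: excludes Burkholderia cepacia — 1 left.

Achromobacter xylosoxidans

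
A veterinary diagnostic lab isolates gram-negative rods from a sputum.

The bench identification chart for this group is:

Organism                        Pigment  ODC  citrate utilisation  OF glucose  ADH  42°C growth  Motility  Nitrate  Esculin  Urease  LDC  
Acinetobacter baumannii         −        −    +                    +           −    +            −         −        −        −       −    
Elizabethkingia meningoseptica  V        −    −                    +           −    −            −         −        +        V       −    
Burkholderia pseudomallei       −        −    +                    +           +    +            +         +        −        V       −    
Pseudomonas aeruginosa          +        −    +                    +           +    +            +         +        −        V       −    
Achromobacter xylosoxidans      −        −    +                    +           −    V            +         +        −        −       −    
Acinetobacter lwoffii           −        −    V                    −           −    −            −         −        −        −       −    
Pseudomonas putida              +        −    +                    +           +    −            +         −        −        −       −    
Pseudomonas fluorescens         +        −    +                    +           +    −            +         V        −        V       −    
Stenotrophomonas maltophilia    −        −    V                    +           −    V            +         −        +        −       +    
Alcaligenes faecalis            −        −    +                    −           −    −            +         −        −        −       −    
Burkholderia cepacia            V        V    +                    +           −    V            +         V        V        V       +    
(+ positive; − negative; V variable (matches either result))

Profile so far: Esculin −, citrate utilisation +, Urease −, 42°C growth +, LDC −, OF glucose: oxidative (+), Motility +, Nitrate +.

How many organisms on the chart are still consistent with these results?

Nitrate +: excludes 6 organisms — 5 left.
citrate utilisation +: all 5 remaining candidates are consistent.
Motility +: all 5 remaining candidates are consistent.
Urease −: all 5 remaining candidates are consistent.
LDC −: excludes Burkholderia cepacia — 4 left.
Esculin −: all 4 remaining candidates are consistent.
OF glucose +: all 4 remaining candidates are consistent.
42°C growth +: excludes Pseudomonas fluorescens — 3 left.
Still consistent: Achromobacter xylosoxidans, Burkholderia pseudomallei, Pseudomonas aeruginosa.

3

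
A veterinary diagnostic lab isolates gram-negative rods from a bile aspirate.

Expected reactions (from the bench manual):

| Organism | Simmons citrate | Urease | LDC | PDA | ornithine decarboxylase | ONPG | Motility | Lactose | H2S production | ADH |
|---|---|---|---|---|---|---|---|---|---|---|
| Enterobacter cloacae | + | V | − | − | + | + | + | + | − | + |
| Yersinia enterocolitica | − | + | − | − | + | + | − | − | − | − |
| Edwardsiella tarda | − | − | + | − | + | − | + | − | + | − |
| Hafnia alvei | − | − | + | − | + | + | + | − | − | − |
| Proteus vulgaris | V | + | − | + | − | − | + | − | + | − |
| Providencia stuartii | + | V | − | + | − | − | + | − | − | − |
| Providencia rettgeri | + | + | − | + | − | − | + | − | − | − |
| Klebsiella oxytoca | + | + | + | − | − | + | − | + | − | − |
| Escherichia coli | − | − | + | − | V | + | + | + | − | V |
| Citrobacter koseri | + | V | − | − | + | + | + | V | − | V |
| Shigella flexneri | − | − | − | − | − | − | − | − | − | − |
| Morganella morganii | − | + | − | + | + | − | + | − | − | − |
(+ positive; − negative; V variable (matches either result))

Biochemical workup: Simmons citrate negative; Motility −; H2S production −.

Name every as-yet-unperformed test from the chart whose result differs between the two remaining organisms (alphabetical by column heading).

ONPG, ornithine decarboxylase, Urease

Simmons citrate −: excludes 5 organisms — 7 left.
H2S production −: excludes Edwardsiella tarda, Proteus vulgaris — 5 left.
Motility −: excludes Hafnia alvei, Escherichia coli, Morganella morganii — 2 left.
Two candidates remain: Shigella flexneri and Yersinia enterocolitica.
  Urease: Shigella flexneri −, Yersinia enterocolitica + — discriminates.
  LDC: − vs − — same for both, does not separate.
  PDA: − vs − — same for both, does not separate.
  ornithine decarboxylase: Shigella flexneri −, Yersinia enterocolitica + — discriminates.
  ONPG: Shigella flexneri −, Yersinia enterocolitica + — discriminates.
  Lactose: − vs − — same for both, does not separate.
  ADH: − vs − — same for both, does not separate.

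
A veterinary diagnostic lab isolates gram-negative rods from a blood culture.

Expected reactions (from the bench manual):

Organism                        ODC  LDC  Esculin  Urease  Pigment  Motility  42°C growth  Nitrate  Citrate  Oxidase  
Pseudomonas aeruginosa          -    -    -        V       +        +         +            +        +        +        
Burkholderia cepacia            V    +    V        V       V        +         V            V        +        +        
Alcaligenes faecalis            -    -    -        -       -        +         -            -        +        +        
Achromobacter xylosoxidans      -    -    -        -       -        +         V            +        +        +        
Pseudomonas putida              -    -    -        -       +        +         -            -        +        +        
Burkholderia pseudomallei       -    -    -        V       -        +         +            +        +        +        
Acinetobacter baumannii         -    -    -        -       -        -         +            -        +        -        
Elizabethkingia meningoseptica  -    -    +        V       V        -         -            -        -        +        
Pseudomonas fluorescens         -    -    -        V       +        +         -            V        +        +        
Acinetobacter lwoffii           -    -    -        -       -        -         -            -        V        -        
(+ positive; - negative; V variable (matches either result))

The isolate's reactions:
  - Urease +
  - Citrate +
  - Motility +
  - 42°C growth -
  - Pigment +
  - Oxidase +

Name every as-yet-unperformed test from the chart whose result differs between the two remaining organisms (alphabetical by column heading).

Oxidase +: excludes Acinetobacter baumannii, Acinetobacter lwoffii — 8 left.
Motility +: excludes Elizabethkingia meningoseptica — 7 left.
Urease +: excludes Alcaligenes faecalis, Achromobacter xylosoxidans, Pseudomonas putida — 4 left.
Citrate +: all 4 remaining candidates are consistent.
Pigment +: excludes Burkholderia pseudomallei — 3 left.
42°C growth -: excludes Pseudomonas aeruginosa — 2 left.
Two candidates remain: Burkholderia cepacia and Pseudomonas fluorescens.
  ODC: V vs - — variable for at least one, does not separate.
  LDC: Burkholderia cepacia +, Pseudomonas fluorescens - — discriminates.
  Esculin: V vs - — variable for at least one, does not separate.
  Nitrate: V vs V — variable for at least one, does not separate.

LDC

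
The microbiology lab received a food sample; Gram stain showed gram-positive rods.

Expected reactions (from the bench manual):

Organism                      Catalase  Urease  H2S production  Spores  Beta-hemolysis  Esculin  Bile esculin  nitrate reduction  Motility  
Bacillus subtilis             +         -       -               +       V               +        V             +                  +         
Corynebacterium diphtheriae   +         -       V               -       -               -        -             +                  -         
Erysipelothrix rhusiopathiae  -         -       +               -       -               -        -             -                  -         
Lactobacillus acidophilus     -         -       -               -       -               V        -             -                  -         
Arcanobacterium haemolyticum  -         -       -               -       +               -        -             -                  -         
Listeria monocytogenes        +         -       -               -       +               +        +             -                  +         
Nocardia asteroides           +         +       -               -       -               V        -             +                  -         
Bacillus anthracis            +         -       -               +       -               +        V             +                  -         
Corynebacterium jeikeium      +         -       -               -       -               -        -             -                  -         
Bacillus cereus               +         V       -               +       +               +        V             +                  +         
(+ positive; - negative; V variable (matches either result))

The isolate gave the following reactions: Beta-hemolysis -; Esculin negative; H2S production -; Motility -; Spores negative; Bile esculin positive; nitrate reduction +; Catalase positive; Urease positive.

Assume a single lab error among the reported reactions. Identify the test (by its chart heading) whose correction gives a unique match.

Bile esculin

As reported, no row in the chart matches all 9 reactions.
Reversing H2S production → still no organism matches.
Reversing Motility → still no organism matches.
Reversing Bile esculin (to -) → unique match: Nocardia asteroides.
Reversing Beta-hemolysis → still no organism matches.
Reversing Catalase → still no organism matches.
Reversing Urease → still no organism matches.
Reversing Spores → still no organism matches.
Reversing nitrate reduction → still no organism matches.
Reversing Esculin → still no organism matches.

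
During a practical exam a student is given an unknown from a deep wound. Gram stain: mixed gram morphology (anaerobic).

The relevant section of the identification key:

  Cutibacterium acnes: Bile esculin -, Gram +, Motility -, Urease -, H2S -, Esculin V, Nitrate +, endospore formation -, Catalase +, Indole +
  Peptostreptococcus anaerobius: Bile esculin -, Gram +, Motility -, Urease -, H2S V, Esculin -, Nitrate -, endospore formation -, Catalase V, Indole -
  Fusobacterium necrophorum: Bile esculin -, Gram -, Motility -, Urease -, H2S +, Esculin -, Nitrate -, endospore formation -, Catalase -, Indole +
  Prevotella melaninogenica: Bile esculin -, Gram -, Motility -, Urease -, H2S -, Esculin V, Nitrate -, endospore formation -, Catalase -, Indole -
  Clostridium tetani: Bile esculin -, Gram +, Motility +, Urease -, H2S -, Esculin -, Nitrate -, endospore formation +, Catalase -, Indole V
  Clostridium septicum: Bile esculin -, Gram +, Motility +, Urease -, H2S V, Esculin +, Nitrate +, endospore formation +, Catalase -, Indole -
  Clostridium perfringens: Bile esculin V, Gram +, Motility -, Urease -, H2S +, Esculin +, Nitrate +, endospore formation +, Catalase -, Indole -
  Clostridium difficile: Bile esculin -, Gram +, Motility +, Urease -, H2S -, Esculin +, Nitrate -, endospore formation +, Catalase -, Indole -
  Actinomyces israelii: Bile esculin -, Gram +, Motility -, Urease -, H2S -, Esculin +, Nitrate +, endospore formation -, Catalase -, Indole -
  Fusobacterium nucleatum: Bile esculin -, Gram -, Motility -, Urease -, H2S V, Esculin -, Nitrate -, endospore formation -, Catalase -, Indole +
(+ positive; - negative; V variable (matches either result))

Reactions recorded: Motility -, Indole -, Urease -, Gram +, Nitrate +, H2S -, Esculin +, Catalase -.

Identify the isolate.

Actinomyces israelii

Catalase -: excludes Cutibacterium acnes — 9 left.
Indole -: excludes Fusobacterium necrophorum, Fusobacterium nucleatum — 7 left.
Urease -: all 7 remaining candidates are consistent.
Gram +: excludes Prevotella melaninogenica — 6 left.
H2S -: excludes Clostridium perfringens — 5 left.
Esculin +: excludes Peptostreptococcus anaerobius, Clostridium tetani — 3 left.
Motility -: excludes Clostridium septicum, Clostridium difficile — 1 left.
Nitrate +: the one remaining candidate is consistent.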